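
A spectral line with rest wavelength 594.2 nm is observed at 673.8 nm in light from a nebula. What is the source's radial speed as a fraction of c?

λ'/λ₀ = 1.1340 > 1 (redshift), so the source is receding.
λ'/λ₀ = √((1 + β)/(1 − β)) for a receding source ⇒ β = (r² − 1)/(r² + 1) with r = λ'/λ₀.
β = (1.2859 − 1)/(1.2859 + 1) ≈ 0.125.

0.125c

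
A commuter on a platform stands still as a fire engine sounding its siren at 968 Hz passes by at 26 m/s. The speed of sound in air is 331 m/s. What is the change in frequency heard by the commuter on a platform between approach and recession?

Approaching: f₁ = f · v/(v − v_s) = 968 × 331/305 ≈ 1051 Hz.
Receding: f₂ = f · v/(v + v_s) = 968 × 331/357 ≈ 898 Hz.
Drop: f₁ − f₂ = 2f·v·v_s/(v² − v_s²) = 2 × 968 × 331 × 26/(331² − 26²) ≈ 153 Hz.

153 Hz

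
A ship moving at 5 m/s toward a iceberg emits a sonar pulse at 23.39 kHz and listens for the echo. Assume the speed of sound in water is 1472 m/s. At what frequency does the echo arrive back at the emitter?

The iceberg receives the sound from a moving source: f₁ = f₀ · v/(v − v_e) = 23.39 × 1472/1467 ≈ 23.5 kHz.
On the return leg the ship is a moving observer: f₂ = f₁ · (v + v_e)/v = 23.5 × 1477/1472 ≈ 23.5 kHz.
Equivalently f₂ = f₀ · (v + v_e)/(v − v_e).

23.5 kHz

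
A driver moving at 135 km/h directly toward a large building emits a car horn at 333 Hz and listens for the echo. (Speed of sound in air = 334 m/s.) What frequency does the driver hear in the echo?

135 km/h = 37.5 m/s.
The large building receives the sound from a moving source: f₁ = f₀ · v/(v − v_e) = 333 × 334/296.5 ≈ 375 Hz.
On the return leg the driver is a moving observer: f₂ = f₁ · (v + v_e)/v = 375 × 371.5/334 ≈ 417 Hz.
Equivalently f₂ = f₀ · (v + v_e)/(v − v_e).

417 Hz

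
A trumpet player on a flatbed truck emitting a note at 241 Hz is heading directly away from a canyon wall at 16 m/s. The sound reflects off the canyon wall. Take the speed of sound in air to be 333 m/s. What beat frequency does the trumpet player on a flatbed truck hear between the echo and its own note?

The canyon wall receives the sound from a moving source: f₁ = f₀ · v/(v + v_e) = 241 × 333/349 ≈ 230.0 Hz.
On the return leg the trumpet player on a flatbed truck is a moving observer: f₂ = f₁ · (v − v_e)/v = 230.0 × 317/333 ≈ 218.9 Hz.
Equivalently f₂ = f₀ · (v − v_e)/(v + v_e).
Beat against the emitted tone: |f₂ − f₀| = 2v_e·f₀/(v + v_e) = 2 × 16 × 241/349 ≈ 22.1 Hz.

22.1 Hz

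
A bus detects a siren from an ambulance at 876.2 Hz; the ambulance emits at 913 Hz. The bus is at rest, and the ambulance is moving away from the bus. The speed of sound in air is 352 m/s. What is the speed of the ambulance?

f' = f · v/(v + v_s) ⇒ v_s = v · |1 − f/f'|.
v_s = 352 × |1 − 913/876.2| = 352 × 0.042 ≈ 14.8 m/s.

14.8 m/s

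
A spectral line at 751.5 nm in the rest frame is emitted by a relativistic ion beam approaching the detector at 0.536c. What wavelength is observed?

Relativistic Doppler for wavelength: λ' = λ₀ · √((1 − β)/(1 + β)).
λ' = 751.5 × √(0.4640/1.5360) = 751.5 × 0.54962 ≈ 413.0 nm.

413.0 nm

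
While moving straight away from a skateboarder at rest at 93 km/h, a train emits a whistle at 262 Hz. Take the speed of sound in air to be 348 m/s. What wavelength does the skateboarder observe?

1.43 m

93 km/h = 25.83 m/s.
Moving source, stationary observer: f' = f · v/(v + v_s) since the source is receding.
f' = 262 × 348/(348 + 25.83) ≈ 244 Hz.
λ' = v/f' = 348/243.895 ≈ 1.43 m.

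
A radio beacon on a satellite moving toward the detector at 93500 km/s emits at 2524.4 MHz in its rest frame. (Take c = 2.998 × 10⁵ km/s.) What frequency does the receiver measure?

3485.5 MHz

β = v/c = 93500/299800 = 0.3119.
Relativistic Doppler for frequency: f' = f₀ · √((1 + β)/(1 − β)).
f' = 2524.4 × √(1.3119/0.6881) = 2524.4 × 1.38074 ≈ 3485.5 MHz.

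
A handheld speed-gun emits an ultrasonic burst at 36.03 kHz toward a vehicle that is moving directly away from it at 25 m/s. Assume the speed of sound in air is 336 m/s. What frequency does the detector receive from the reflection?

At the vehicle (a moving observer), f₁ = f₀ · (v − u)/v = 36.03 × 311/336 ≈ 33.3 kHz.
The reflection then acts as a moving source: f₂ = f₁ · v/(v + u) ≈ 31.0 kHz.
Equivalently f₂ = f₀ · (v − u)/(v + u).

31.0 kHz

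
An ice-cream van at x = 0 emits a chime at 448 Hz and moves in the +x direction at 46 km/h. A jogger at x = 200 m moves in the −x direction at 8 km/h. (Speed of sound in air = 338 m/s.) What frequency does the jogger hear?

469 Hz

46 km/h = 12.78 m/s; 8 km/h = 2.222 m/s.
The observer lies on the +x side, so the source is heading toward the observer and the observer is heading toward the source.
With source approaching and observer approaching, f' = f · (v + v_o)/(v − v_s).
f' = 448 × (338 + 2.222)/(338 − 12.78) = 448 × 340.22/325.22 ≈ 469 Hz.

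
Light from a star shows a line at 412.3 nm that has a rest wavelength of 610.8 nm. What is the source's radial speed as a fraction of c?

λ'/λ₀ = 0.6750 < 1 (blueshift), so the source is approaching.
λ'/λ₀ = √((1 − β)/(1 + β)) for an approaching source ⇒ β = (1 − r²)/(1 + r²) with r = λ'/λ₀.
β = (1 − 0.4556)/(1 + 0.4556) ≈ 0.374.

0.374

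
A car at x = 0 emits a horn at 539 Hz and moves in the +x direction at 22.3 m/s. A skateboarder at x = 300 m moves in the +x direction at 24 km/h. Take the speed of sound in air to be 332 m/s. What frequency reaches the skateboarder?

24 km/h = 6.667 m/s.
The observer lies on the +x side, so the source is heading toward the observer and the observer is heading away from the source.
General Doppler shift: f' = f · (v − v_o)/(v − v_s).
f' = 539 × (332 − 6.667)/(332 − 22.3) = 539 × 325.33/309.7 ≈ 566 Hz.

566 Hz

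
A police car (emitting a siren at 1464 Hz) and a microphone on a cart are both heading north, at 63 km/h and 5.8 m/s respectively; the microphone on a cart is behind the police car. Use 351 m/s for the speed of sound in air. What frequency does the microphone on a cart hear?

63 km/h = 17.5 m/s.
The microphone on a cart is behind, so the police car is moving away from it while the microphone on a cart is moving toward the police car.
With source receding and observer approaching, f' = f · (v + v_o)/(v + v_s).
f' = 1464 × (351 + 5.8)/(351 + 17.5) = 1464 × 356.8/368.5 ≈ 1418 Hz.

1418 Hz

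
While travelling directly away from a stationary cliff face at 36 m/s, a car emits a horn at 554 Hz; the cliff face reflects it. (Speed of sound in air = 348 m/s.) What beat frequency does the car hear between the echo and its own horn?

The cliff face receives the sound from a moving source: f₁ = f₀ · v/(v + v_e) = 554 × 348/384 ≈ 502.1 Hz.
On the return leg the car is a moving observer: f₂ = f₁ · (v − v_e)/v = 502.1 × 312/348 ≈ 450.1 Hz.
Beat against the emitted tone: |f₂ − f₀| = 2v_e·f₀/(v + v_e) = 2 × 36 × 554/384 ≈ 104 Hz.

104 Hz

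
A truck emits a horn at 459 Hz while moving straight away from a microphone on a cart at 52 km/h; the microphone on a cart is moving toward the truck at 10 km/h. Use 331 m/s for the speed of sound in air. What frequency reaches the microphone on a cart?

52 km/h = 14.44 m/s; 10 km/h = 2.778 m/s.
General Doppler shift: f' = f · (v + v_o)/(v + v_s).
f' = 459 × (331 + 2.778)/(331 + 14.44) = 459 × 333.78/345.44 ≈ 443 Hz.

443 Hz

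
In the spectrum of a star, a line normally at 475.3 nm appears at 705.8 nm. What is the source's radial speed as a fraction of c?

0.376

λ'/λ₀ = 1.4850 > 1 (redshift), so the source is receding.
λ'/λ₀ = √((1 + β)/(1 − β)) for a receding source ⇒ β = (r² − 1)/(r² + 1) with r = λ'/λ₀.
β = (2.2051 − 1)/(2.2051 + 1) ≈ 0.376.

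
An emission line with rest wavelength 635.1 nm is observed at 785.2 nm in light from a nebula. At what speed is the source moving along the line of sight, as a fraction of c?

0.209

λ'/λ₀ = 1.2363 > 1 (redshift), so the source is receding.
λ'/λ₀ = √((1 + β)/(1 − β)) for a receding source ⇒ β = (r² − 1)/(r² + 1) with r = λ'/λ₀.
β = (1.5285 − 1)/(1.5285 + 1) ≈ 0.209.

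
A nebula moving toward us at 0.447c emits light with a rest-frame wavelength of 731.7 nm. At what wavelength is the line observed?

Relativistic Doppler for wavelength: λ' = λ₀ · √((1 − β)/(1 + β)).
λ' = 731.7 × √(0.5530/1.4470) = 731.7 × 0.61820 ≈ 452.3 nm.

452.3 nm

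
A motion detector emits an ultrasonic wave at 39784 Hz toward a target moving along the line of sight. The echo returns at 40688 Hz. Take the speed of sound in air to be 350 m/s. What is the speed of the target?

Double Doppler shift off a moving reflector: f₂ = f₀ · (v + u)/(v − u) (u > 0 toward emitter).
Rearranging, u = v · (f₂ − f₀)/(f₂ + f₀) = 350 × 904/80472 ≈ 3.9 m/s.
So the target is moving at 3.9 m/s toward the emitter.

3.9 m/s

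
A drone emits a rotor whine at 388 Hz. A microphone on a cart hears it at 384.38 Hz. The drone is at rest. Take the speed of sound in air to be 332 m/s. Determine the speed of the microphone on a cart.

f' < f, so the microphone on a cart is receding.
f' = f · (v − v_o)/v ⇒ v_o = v · |f'/f − 1|.
v_o = 332 × |384.38/388 − 1| = 332 × 0.00933 ≈ 3.1 m/s.

3.1 m/s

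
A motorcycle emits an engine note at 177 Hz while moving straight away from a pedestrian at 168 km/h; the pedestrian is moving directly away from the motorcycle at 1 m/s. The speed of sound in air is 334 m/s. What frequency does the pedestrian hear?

155 Hz

168 km/h = 46.67 m/s.
General Doppler shift: f' = f · (v − v_o)/(v + v_s).
f' = 177 × (334 − 1)/(334 + 46.67) = 177 × 333/380.67 ≈ 155 Hz.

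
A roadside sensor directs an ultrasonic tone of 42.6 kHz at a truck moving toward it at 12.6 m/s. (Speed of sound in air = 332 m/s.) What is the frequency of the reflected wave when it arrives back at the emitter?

46.0 kHz

The truck first receives the wave as a moving observer: f₁ = f₀ · (v + u)/v = 42.6 × (332 + 12.6)/332 ≈ 44.2 kHz.
The reflection then acts as a moving source: f₂ = f₁ · v/(v − u) ≈ 46.0 kHz.
Equivalently f₂ = f₀ · (v + u)/(v − u).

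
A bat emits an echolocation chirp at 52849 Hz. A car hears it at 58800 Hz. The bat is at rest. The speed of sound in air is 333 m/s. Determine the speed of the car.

37 m/s

f' > f, so the car is approaching.
f' = f · (v + v_o)/v ⇒ v_o = v · |f'/f − 1|.
v_o = 333 × |58800/52849 − 1| = 333 × 0.1126 ≈ 37 m/s.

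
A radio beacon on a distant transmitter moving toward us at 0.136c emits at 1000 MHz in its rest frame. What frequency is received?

1146.7 MHz

Relativistic Doppler for frequency: f' = f₀ · √((1 + β)/(1 − β)).
f' = 1000 × √(1.1360/0.8640) = 1000 × 1.14665 ≈ 1146.7 MHz.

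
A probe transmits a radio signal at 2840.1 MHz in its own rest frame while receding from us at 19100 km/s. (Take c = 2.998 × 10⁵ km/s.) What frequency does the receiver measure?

2664.6 MHz

β = v/c = 19100/299800 = 0.0637.
Relativistic Doppler for frequency: f' = f₀ · √((1 − β)/(1 + β)).
f' = 2840.1 × √(0.9363/1.0637) = 2840.1 × 0.93820 ≈ 2664.6 MHz.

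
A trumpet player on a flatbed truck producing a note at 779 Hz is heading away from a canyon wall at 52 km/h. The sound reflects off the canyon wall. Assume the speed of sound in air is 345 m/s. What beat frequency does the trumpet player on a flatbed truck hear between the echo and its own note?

63 Hz

52 km/h = 14.44 m/s.
The canyon wall receives the sound from a moving source: f₁ = f₀ · v/(v + v_e) = 779 × 345/359.44 ≈ 747.7 Hz.
On the return leg the trumpet player on a flatbed truck is a moving observer: f₂ = f₁ · (v − v_e)/v = 747.7 × 330.56/345 ≈ 716.4 Hz.
Beat against the emitted tone: |f₂ − f₀| = 2v_e·f₀/(v + v_e) = 2 × 14.44 × 779/359.44 ≈ 63 Hz.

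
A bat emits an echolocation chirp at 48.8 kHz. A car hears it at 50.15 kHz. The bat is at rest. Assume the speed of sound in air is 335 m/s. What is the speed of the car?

9.3 m/s

f' > f, so the car is approaching.
f' = f · (v + v_o)/v ⇒ v_o = v · |f'/f − 1|.
v_o = 335 × |50.15/48.8 − 1| = 335 × 0.02766 ≈ 9.3 m/s.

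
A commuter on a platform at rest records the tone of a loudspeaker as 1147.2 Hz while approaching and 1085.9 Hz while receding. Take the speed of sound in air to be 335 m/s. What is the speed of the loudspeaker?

f₁/f₂ = (v + v_s)/(v − v_s), so v_s = v · (f₁ − f₂)/(f₁ + f₂).
v_s = 335 × (1147.2 − 1085.9)/(1147.2 + 1085.9) = 335 × 61.3/2233.1 ≈ 9.2 m/s.

9.2 m/s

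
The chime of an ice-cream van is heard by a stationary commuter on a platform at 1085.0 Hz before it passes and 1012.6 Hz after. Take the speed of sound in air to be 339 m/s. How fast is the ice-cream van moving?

11.7 m/s

f₁/f₂ = (v + v_s)/(v − v_s), so v_s = v · (f₁ − f₂)/(f₁ + f₂).
v_s = 339 × (1085.0 − 1012.6)/(1085.0 + 1012.6) = 339 × 72.4/2097.6 ≈ 11.7 m/s.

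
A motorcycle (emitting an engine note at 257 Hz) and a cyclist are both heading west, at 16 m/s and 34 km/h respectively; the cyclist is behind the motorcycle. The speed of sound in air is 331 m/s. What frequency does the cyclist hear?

252 Hz

34 km/h = 9.444 m/s.
The cyclist is behind, so the motorcycle is moving away from it while the cyclist is moving toward the motorcycle.
General Doppler shift: f' = f · (v + v_o)/(v + v_s).
f' = 257 × (331 + 9.444)/(331 + 16) = 257 × 340.44/347 ≈ 252 Hz.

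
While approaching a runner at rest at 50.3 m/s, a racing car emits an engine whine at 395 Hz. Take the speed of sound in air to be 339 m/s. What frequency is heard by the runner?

Moving source, stationary observer: f' = f · v/(v − v_s) since the source is approaching.
f' = 395 × 339/(339 − 50.3) = 395 × 339/288.7 ≈ 464 Hz.

464 Hz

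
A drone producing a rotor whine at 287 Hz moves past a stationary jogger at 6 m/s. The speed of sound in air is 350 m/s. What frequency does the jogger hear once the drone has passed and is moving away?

282 Hz

Receding: f₂ = f · v/(v + v_s) = 287 × 350/356 ≈ 282 Hz.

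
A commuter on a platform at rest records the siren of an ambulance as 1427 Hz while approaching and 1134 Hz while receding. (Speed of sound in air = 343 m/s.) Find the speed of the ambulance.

39 m/s

f₁/f₂ = (v + v_s)/(v − v_s), so v_s = v · (f₁ − f₂)/(f₁ + f₂).
v_s = 343 × (1427 − 1134)/(1427 + 1134) = 343 × 293/2561 ≈ 39 m/s.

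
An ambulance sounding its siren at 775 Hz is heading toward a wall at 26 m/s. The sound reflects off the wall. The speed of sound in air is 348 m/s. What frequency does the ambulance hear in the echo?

The wall receives the sound from a moving source: f₁ = f₀ · v/(v − v_e) = 775 × 348/322 ≈ 838 Hz.
On the return leg the ambulance is a moving observer: f₂ = f₁ · (v + v_e)/v = 838 × 374/348 ≈ 900 Hz.
Equivalently f₂ = f₀ · (v + v_e)/(v − v_e).

900 Hz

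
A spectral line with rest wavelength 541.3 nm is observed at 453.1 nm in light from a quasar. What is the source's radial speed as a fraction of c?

λ'/λ₀ = 0.8371 < 1 (blueshift), so the source is approaching.
λ'/λ₀ = √((1 − β)/(1 + β)) for an approaching source ⇒ β = (1 − r²)/(1 + r²) with r = λ'/λ₀.
β = (1 − 0.7007)/(1 + 0.7007) ≈ 0.176.

0.176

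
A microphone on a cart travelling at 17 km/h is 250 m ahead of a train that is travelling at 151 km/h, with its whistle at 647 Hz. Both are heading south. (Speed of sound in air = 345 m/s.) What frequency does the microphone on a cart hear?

151 km/h = 41.94 m/s; 17 km/h = 4.722 m/s.
The microphone on a cart is ahead, so the train is moving toward it while the microphone on a cart is moving away from the train.
With source approaching and observer receding, f' = f · (v − v_o)/(v − v_s).
f' = 647 × (345 − 4.722)/(345 − 41.94) = 647 × 340.28/303.06 ≈ 726 Hz.

726 Hz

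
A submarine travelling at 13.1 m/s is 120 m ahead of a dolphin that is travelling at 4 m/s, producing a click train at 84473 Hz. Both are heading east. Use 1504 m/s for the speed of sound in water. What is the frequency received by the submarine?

83961 Hz

The submarine is ahead, so the dolphin is moving toward it while the submarine is moving away from the dolphin.
With source approaching and observer receding, f' = f · (v − v_o)/(v − v_s).
f' = 84473 × (1504 − 13.1)/(1504 − 4) = 84473 × 1490.9/1500 ≈ 83961 Hz.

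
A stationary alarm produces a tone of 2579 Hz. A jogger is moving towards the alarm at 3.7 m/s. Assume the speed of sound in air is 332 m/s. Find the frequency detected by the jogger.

Only the observer moves, toward the source, so f' = f · (v + v_o)/v.
f' = 2579 × (332 + 3.7)/332 = 2579 × 335.7/332 ≈ 2608 Hz.

2608 Hz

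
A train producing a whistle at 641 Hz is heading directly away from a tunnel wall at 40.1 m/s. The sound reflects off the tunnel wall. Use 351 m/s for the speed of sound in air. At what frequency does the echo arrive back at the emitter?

510 Hz

The tunnel wall receives the sound from a moving source: f₁ = f₀ · v/(v + v_e) = 641 × 351/391.1 ≈ 575 Hz.
On the return leg the train is a moving observer: f₂ = f₁ · (v − v_e)/v = 575 × 310.9/351 ≈ 510 Hz.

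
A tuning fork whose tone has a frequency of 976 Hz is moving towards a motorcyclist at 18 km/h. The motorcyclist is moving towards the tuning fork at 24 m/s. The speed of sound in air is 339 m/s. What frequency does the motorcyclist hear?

1061 Hz

18 km/h = 5 m/s.
General Doppler shift: f' = f · (v + v_o)/(v − v_s).
f' = 976 × (339 + 24)/(339 − 5) = 976 × 363/334 ≈ 1061 Hz.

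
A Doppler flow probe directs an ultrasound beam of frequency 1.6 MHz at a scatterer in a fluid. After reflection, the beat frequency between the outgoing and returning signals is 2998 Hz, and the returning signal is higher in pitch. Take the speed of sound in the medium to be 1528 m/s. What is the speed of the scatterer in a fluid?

Double Doppler shift off a moving reflector: f₂ = f₀ · (v + u)/(v − u) (u > 0 toward emitter).
Returning signal is higher, so f₂ = f₀ + Δf = 1600000 + 2998 = 1602998 Hz.
Rearranging, u = v · (f₂ − f₀)/(f₂ + f₀) = 1528 × 2998/3202998 ≈ 1.43 m/s.
So the scatterer in a fluid is moving at 1.43 m/s toward the emitter.

1.43 m/s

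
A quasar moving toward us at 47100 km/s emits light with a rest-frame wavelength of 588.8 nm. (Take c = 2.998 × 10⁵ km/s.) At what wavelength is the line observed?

502.5 nm

β = v/c = 47100/299800 = 0.1571.
Relativistic Doppler for wavelength: λ' = λ₀ · √((1 − β)/(1 + β)).
λ' = 588.8 × √(0.8429/1.1571) = 588.8 × 0.85349 ≈ 502.5 nm.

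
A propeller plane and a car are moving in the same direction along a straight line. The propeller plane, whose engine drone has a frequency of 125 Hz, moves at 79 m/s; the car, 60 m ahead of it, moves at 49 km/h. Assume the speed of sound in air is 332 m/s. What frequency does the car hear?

157 Hz

49 km/h = 13.61 m/s.
The car is ahead, so the propeller plane is moving toward it while the car is moving away from the propeller plane.
Both move, so f' = f · (v − v_o)/(v − v_s).
f' = 125 × (332 − 13.61)/(332 − 79) = 125 × 318.39/253 ≈ 157 Hz.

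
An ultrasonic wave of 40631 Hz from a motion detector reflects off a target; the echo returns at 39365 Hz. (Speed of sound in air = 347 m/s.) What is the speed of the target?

Double Doppler shift off a moving reflector: f₂ = f₀ · (v + u)/(v − u) (u > 0 toward emitter).
Rearranging, u = v · (f₂ − f₀)/(f₂ + f₀) = 347 × -1266/79996 ≈ -5.5 m/s.
So the target is moving at 5.5 m/s away from the emitter.

5.5 m/s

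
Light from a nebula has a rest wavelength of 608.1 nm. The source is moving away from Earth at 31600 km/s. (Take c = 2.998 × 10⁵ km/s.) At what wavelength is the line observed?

β = v/c = 31600/299800 = 0.1054.
Relativistic Doppler for wavelength: λ' = λ₀ · √((1 + β)/(1 − β)).
λ' = 608.1 × √(1.1054/0.8946) = 608.1 × 1.11160 ≈ 676.0 nm.

676.0 nm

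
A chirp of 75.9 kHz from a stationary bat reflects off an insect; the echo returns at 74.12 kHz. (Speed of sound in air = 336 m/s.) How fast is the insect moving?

4.0 m/s

Double Doppler shift off a moving reflector: f₂ = f₀ · (v + u)/(v − u) (u > 0 toward emitter).
Rearranging, u = v · (f₂ − f₀)/(f₂ + f₀) = 336 × -1.78/150.02 ≈ -4.0 m/s.
So the insect is moving at 4.0 m/s away from the emitter.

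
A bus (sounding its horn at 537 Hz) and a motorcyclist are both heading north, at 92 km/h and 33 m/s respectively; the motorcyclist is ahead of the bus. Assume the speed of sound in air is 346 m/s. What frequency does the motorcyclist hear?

525 Hz

92 km/h = 25.56 m/s.
The motorcyclist is ahead, so the bus is moving toward it while the motorcyclist is moving away from the bus.
With source approaching and observer receding, f' = f · (v − v_o)/(v − v_s).
f' = 537 × (346 − 33)/(346 − 25.56) = 537 × 313/320.44 ≈ 525 Hz.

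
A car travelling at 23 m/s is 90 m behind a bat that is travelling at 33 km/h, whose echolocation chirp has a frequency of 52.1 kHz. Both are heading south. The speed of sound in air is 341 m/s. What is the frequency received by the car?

54.2 kHz

33 km/h = 9.167 m/s.
The car is behind, so the bat is moving away from it while the car is moving toward the bat.
General Doppler shift: f' = f · (v + v_o)/(v + v_s).
f' = 52.1 × (341 + 23)/(341 + 9.167) = 52.1 × 364/350.17 ≈ 54.2 kHz.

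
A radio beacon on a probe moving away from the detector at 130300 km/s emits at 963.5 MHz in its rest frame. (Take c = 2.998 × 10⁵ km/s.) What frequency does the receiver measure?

604.9 MHz

β = v/c = 130300/299800 = 0.4346.
Relativistic Doppler for frequency: f' = f₀ · √((1 − β)/(1 + β)).
f' = 963.5 × √(0.5654/1.4346) = 963.5 × 0.62777 ≈ 604.9 MHz.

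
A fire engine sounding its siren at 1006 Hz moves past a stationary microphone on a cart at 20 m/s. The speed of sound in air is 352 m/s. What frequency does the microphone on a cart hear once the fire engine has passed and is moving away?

Receding: f₂ = f · v/(v + v_s) = 1006 × 352/372 ≈ 952 Hz.

952 Hz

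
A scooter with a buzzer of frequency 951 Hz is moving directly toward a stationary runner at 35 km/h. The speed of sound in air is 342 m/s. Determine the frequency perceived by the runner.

979 Hz

35 km/h = 9.722 m/s.
Moving source, stationary observer: f' = f · v/(v − v_s) since the source is approaching.
f' = 951 × 342/(342 − 9.722) = 951 × 342/332.3 ≈ 979 Hz.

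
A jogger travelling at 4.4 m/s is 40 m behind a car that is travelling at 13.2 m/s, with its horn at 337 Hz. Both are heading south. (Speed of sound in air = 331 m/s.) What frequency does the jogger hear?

The jogger is behind, so the car is moving away from it while the jogger is moving toward the car.
General Doppler shift: f' = f · (v + v_o)/(v + v_s).
f' = 337 × (331 + 4.4)/(331 + 13.2) = 337 × 335.4/344.2 ≈ 328 Hz.

328 Hz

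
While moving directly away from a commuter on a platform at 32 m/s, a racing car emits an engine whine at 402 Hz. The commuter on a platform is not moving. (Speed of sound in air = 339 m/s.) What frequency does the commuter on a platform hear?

367 Hz

With the source moving away from a stationary observer, f' = f · v/(v + v_s).
f' = 402 × 339/(339 + 32) = 402 × 339/371 ≈ 367 Hz.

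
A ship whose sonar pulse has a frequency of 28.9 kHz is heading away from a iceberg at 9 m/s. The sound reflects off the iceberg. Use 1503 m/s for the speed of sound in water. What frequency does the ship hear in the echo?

28.6 kHz

The iceberg receives the sound from a moving source: f₁ = f₀ · v/(v + v_e) = 28.9 × 1503/1512 ≈ 28.7 kHz.
On the return leg the ship is a moving observer: f₂ = f₁ · (v − v_e)/v = 28.7 × 1494/1503 ≈ 28.6 kHz.
Equivalently f₂ = f₀ · (v − v_e)/(v + v_e).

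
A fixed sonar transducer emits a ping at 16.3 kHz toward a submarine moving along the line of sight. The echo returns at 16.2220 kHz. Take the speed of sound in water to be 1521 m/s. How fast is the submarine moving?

Double Doppler shift off a moving reflector: f₂ = f₀ · (v + u)/(v − u) (u > 0 toward emitter).
Rearranging, u = v · (f₂ − f₀)/(f₂ + f₀) = 1521 × -0.0780/32.5220 ≈ -3.6 m/s.
So the submarine is moving at 3.6 m/s away from the emitter.

3.6 m/s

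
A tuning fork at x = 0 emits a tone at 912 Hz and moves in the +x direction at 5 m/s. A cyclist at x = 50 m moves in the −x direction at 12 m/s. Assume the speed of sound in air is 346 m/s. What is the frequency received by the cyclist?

The observer lies on the +x side, so the source is heading toward the observer and the observer is heading toward the source.
Both move, so f' = f · (v + v_o)/(v − v_s).
f' = 912 × (346 + 12)/(346 − 5) = 912 × 358/341 ≈ 957 Hz.

957 Hz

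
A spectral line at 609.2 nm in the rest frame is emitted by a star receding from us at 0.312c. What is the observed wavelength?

Relativistic Doppler for wavelength: λ' = λ₀ · √((1 + β)/(1 − β)).
λ' = 609.2 × √(1.3120/0.6880) = 609.2 × 1.38093 ≈ 841.3 nm.

841.3 nm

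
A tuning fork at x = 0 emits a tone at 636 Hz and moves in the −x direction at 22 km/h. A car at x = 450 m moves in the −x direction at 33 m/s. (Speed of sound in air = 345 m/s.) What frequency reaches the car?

685 Hz

22 km/h = 6.111 m/s.
The observer lies on the +x side, so the source is heading away from the observer and the observer is heading toward the source.
General Doppler shift: f' = f · (v + v_o)/(v + v_s).
f' = 636 × (345 + 33)/(345 + 6.111) = 636 × 378/351.11 ≈ 685 Hz.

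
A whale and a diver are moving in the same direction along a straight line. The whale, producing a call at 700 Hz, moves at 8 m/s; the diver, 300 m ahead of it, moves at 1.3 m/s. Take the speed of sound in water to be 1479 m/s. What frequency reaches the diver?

703 Hz

The diver is ahead, so the whale is moving toward it while the diver is moving away from the whale.
Both move, so f' = f · (v − v_o)/(v − v_s).
f' = 700 × (1479 − 1.3)/(1479 − 8) = 700 × 1477.7/1471 ≈ 703 Hz.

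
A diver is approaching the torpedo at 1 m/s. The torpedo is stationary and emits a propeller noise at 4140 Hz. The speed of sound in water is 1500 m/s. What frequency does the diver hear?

4143 Hz

Moving observer, stationary source: f' = f · (v + v_o)/v.
f' = 4140 × (1500 + 1)/1500 = 4140 × 1501/1500 ≈ 4143 Hz.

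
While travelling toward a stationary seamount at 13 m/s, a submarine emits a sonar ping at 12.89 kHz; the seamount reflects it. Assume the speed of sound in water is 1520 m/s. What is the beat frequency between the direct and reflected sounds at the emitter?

222 Hz

The seamount receives the sound from a moving source: f₁ = f₀ · v/(v − v_e) = 12.89 × 1520/1507 ≈ 13.001 kHz.
On the return leg the submarine is a moving observer: f₂ = f₁ · (v + v_e)/v = 13.001 × 1533/1520 ≈ 13.112 kHz.
Equivalently f₂ = f₀ · (v + v_e)/(v − v_e).
Beat against the emitted tone (with f₀ = 12890 Hz): |f₂ − f₀| = 2v_e·f₀/(v − v_e) = 2 × 13 × 12890/1507 ≈ 222 Hz.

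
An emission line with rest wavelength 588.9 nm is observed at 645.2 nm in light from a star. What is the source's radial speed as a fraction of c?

λ'/λ₀ = 1.0956 > 1 (redshift), so the source is receding.
λ'/λ₀ = √((1 + β)/(1 − β)) for a receding source ⇒ β = (r² − 1)/(r² + 1) with r = λ'/λ₀.
β = (1.2003 − 1)/(1.2003 + 1) ≈ 0.091.

0.091c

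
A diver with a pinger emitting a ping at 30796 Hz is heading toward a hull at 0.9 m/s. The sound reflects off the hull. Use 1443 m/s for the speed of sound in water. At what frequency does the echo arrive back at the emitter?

The hull receives the sound from a moving source: f₁ = f₀ · v/(v − v_e) = 30796 × 1443/1442.1 ≈ 30815 Hz.
On the return leg the diver with a pinger is a moving observer: f₂ = f₁ · (v + v_e)/v = 30815 × 1443.9/1443 ≈ 30834 Hz.
Equivalently f₂ = f₀ · (v + v_e)/(v − v_e).

30834 Hz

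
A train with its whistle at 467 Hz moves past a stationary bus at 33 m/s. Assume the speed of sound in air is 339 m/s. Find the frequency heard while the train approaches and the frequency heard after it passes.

Approaching: f₁ = f · v/(v − v_s) = 467 × 339/306 ≈ 517 Hz.
Receding: f₂ = f · v/(v + v_s) = 467 × 339/372 ≈ 426 Hz.

517 Hz approaching; 426 Hz receding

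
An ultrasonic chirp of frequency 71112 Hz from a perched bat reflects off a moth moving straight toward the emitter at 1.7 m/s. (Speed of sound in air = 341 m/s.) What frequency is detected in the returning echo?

At the moth (a moving observer), f₁ = f₀ · (v + u)/v = 71112 × 342.7/341 ≈ 71467 Hz.
On reflection it acts as a source moving toward the stationary detector: f₂ = f₁ · v/(v − u) = 71467 × 341/339.3 ≈ 71825 Hz.

71825 Hz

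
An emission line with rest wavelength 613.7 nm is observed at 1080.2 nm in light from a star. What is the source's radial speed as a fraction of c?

λ'/λ₀ = 1.7601 > 1 (redshift), so the source is receding.
λ'/λ₀ = √((1 + β)/(1 − β)) for a receding source ⇒ β = (r² − 1)/(r² + 1) with r = λ'/λ₀.
β = (3.0981 − 1)/(3.0981 + 1) ≈ 0.512.

0.512c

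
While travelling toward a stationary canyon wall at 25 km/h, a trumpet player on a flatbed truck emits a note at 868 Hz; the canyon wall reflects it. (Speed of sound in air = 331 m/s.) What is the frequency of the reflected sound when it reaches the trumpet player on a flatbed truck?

905 Hz

25 km/h = 6.944 m/s.
The canyon wall receives the sound from a moving source: f₁ = f₀ · v/(v − v_e) = 868 × 331/324.06 ≈ 887 Hz.
On the return leg the trumpet player on a flatbed truck is a moving observer: f₂ = f₁ · (v + v_e)/v = 887 × 337.94/331 ≈ 905 Hz.
Equivalently f₂ = f₀ · (v + v_e)/(v − v_e).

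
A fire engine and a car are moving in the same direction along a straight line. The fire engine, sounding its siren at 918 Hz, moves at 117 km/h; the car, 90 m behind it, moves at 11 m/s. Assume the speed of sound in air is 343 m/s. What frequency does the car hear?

117 km/h = 32.5 m/s.
The car is behind, so the fire engine is moving away from it while the car is moving toward the fire engine.
Both move, so f' = f · (v + v_o)/(v + v_s).
f' = 918 × (343 + 11)/(343 + 32.5) = 918 × 354/375.5 ≈ 865 Hz.

865 Hz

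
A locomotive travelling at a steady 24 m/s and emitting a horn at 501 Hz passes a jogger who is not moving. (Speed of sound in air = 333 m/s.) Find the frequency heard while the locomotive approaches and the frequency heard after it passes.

540 Hz approaching; 467 Hz receding

Approaching: f₁ = f · v/(v − v_s) = 501 × 333/309 ≈ 540 Hz.
Receding: f₂ = f · v/(v + v_s) = 501 × 333/357 ≈ 467 Hz.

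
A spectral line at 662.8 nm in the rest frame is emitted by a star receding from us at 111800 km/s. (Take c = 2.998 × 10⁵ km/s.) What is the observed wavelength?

980.7 nm

β = v/c = 111800/299800 = 0.3729.
Relativistic Doppler for wavelength: λ' = λ₀ · √((1 + β)/(1 − β)).
λ' = 662.8 × √(1.3729/0.6271) = 662.8 × 1.47965 ≈ 980.7 nm.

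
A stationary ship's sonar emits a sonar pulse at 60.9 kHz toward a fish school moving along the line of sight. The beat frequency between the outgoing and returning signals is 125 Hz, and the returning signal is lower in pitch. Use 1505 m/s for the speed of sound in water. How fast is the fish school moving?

1.55 m/s

Double Doppler shift off a moving reflector: f₂ = f₀ · (v + u)/(v − u) (u > 0 toward emitter).
Returning signal is lower, so f₂ = f₀ − Δf = 60900 − 125 = 60775 Hz.
Rearranging, u = v · (f₂ − f₀)/(f₂ + f₀) = 1505 × -125/121675 ≈ -1.55 m/s.
So the fish school is moving at 1.55 m/s away from the emitter.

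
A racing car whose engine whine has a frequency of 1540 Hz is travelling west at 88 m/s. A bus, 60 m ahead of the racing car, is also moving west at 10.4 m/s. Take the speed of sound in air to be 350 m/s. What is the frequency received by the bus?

1996 Hz

The bus is ahead, so the racing car is moving toward it while the bus is moving away from the racing car.
Both move, so f' = f · (v − v_o)/(v − v_s).
f' = 1540 × (350 − 10.4)/(350 − 88) = 1540 × 339.6/262 ≈ 1996 Hz.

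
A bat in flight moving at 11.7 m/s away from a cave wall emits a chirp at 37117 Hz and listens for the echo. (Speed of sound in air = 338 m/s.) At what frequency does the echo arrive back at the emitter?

34633 Hz

The cave wall receives the sound from a moving source: f₁ = f₀ · v/(v + v_e) = 37117 × 338/349.7 ≈ 35875 Hz.
On the return leg the bat in flight is a moving observer: f₂ = f₁ · (v − v_e)/v = 35875 × 326.3/338 ≈ 34633 Hz.
Equivalently f₂ = f₀ · (v − v_e)/(v + v_e).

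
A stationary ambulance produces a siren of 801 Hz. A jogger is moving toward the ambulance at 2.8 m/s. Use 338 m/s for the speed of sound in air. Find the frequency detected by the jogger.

808 Hz

Only the observer moves, toward the source, so f' = f · (v + v_o)/v.
f' = 801 × (338 + 2.8)/338 = 801 × 340.8/338 ≈ 808 Hz.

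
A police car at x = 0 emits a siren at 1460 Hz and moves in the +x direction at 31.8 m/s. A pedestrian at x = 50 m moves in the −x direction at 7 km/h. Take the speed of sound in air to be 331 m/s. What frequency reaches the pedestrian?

7 km/h = 1.944 m/s.
The observer lies on the +x side, so the source is heading toward the observer and the observer is heading toward the source.
General Doppler shift: f' = f · (v + v_o)/(v − v_s).
f' = 1460 × (331 + 1.944)/(331 − 31.8) = 1460 × 332.94/299.2 ≈ 1625 Hz.

1625 Hz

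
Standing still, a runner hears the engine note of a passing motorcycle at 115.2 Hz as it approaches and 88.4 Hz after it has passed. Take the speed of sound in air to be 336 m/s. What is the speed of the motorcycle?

44 m/s

f₁/f₂ = (v + v_s)/(v − v_s), so v_s = v · (f₁ − f₂)/(f₁ + f₂).
v_s = 336 × (115.2 − 88.4)/(115.2 + 88.4) = 336 × 26.8/203.6 ≈ 44 m/s.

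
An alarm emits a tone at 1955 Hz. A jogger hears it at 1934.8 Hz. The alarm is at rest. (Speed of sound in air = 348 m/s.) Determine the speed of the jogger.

3.6 m/s

f' < f, so the jogger is receding.
f' = f · (v − v_o)/v ⇒ v_o = v · |f'/f − 1|.
v_o = 348 × |1934.8/1955 − 1| = 348 × 0.01033 ≈ 3.6 m/s.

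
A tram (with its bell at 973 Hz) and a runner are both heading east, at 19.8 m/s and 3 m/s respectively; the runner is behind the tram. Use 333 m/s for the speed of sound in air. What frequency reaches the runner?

The runner is behind, so the tram is moving away from it while the runner is moving toward the tram.
Both move, so f' = f · (v + v_o)/(v + v_s).
f' = 973 × (333 + 3)/(333 + 19.8) = 973 × 336/352.8 ≈ 927 Hz.

927 Hz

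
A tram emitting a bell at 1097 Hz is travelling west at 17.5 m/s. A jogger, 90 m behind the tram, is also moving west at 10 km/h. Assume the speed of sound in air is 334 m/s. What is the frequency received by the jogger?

1051 Hz

10 km/h = 2.778 m/s.
The jogger is behind, so the tram is moving away from it while the jogger is moving toward the tram.
With source receding and observer approaching, f' = f · (v + v_o)/(v + v_s).
f' = 1097 × (334 + 2.778)/(334 + 17.5) = 1097 × 336.78/351.5 ≈ 1051 Hz.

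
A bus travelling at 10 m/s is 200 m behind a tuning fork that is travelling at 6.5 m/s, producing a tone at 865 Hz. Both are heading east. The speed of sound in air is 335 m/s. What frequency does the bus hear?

874 Hz

The bus is behind, so the tuning fork is moving away from it while the bus is moving toward the tuning fork.
General Doppler shift: f' = f · (v + v_o)/(v + v_s).
f' = 865 × (335 + 10)/(335 + 6.5) = 865 × 345/341.5 ≈ 874 Hz.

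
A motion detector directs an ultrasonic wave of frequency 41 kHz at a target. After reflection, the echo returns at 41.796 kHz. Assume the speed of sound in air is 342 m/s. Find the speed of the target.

Double Doppler shift off a moving reflector: f₂ = f₀ · (v + u)/(v − u) (u > 0 toward emitter).
Rearranging, u = v · (f₂ − f₀)/(f₂ + f₀) = 342 × 0.796/82.796 ≈ 3.3 m/s.
So the target is moving at 3.3 m/s toward the emitter.

3.3 m/s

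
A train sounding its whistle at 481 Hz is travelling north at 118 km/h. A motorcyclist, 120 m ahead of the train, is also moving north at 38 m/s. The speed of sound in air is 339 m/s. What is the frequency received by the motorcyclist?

118 km/h = 32.78 m/s.
The motorcyclist is ahead, so the train is moving toward it while the motorcyclist is moving away from the train.
General Doppler shift: f' = f · (v − v_o)/(v − v_s).
f' = 481 × (339 − 38)/(339 − 32.78) = 481 × 301/306.22 ≈ 473 Hz.

473 Hz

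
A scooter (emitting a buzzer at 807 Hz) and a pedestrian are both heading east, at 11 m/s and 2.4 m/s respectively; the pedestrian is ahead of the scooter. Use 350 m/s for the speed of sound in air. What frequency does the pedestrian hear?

The pedestrian is ahead, so the scooter is moving toward it while the pedestrian is moving away from the scooter.
Both move, so f' = f · (v − v_o)/(v − v_s).
f' = 807 × (350 − 2.4)/(350 − 11) = 807 × 347.6/339 ≈ 827 Hz.

827 Hz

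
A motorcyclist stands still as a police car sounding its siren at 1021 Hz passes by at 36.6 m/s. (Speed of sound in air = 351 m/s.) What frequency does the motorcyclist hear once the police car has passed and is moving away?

925 Hz

Receding: f₂ = f · v/(v + v_s) = 1021 × 351/387.6 ≈ 925 Hz.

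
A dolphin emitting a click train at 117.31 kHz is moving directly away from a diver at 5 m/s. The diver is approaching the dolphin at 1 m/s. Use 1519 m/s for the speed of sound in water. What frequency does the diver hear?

With source receding and observer approaching, f' = f · (v + v_o)/(v + v_s).
f' = 117.31 × (1519 + 1)/(1519 + 5) = 117.31 × 1520/1524 ≈ 117.0 kHz.

117.0 kHz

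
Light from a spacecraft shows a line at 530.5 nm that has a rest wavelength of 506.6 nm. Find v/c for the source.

λ'/λ₀ = 1.0472 > 1 (redshift), so the source is receding.
λ'/λ₀ = √((1 + β)/(1 − β)) for a receding source ⇒ β = (r² − 1)/(r² + 1) with r = λ'/λ₀.
β = (1.0966 − 1)/(1.0966 + 1) ≈ 0.046.

0.046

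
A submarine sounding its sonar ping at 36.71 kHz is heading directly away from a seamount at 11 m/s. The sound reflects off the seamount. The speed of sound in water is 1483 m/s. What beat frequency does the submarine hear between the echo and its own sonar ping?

The seamount receives the sound from a moving source: f₁ = f₀ · v/(v + v_e) = 36.71 × 1483/1494 ≈ 36.440 kHz.
On the return leg the submarine is a moving observer: f₂ = f₁ · (v − v_e)/v = 36.440 × 1472/1483 ≈ 36.169 kHz.
Beat against the emitted tone (with f₀ = 36710 Hz): |f₂ − f₀| = 2v_e·f₀/(v + v_e) = 2 × 11 × 36710/1494 ≈ 541 Hz.

541 Hz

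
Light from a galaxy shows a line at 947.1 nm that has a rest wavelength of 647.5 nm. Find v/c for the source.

0.363

λ'/λ₀ = 1.4627 > 1 (redshift), so the source is receding.
λ'/λ₀ = √((1 + β)/(1 − β)) for a receding source ⇒ β = (r² − 1)/(r² + 1) with r = λ'/λ₀.
β = (2.1395 − 1)/(2.1395 + 1) ≈ 0.363.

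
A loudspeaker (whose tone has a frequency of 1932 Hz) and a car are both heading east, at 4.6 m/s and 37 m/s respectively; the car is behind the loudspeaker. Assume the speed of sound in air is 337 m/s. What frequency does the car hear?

2115 Hz

The car is behind, so the loudspeaker is moving away from it while the car is moving toward the loudspeaker.
Both move, so f' = f · (v + v_o)/(v + v_s).
f' = 1932 × (337 + 37)/(337 + 4.6) = 1932 × 374/341.6 ≈ 2115 Hz.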